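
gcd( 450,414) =18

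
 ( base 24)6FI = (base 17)D49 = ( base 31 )3ul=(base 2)111011111010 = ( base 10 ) 3834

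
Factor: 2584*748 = 1932832 = 2^5*11^1*17^2*19^1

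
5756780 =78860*73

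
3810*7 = 26670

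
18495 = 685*27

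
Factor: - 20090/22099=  - 10/11 = - 2^1*5^1*11^(  -  1 ) 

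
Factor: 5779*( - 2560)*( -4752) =70302228480 = 2^13*3^3 * 5^1*11^1 * 5779^1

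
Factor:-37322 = -2^1*18661^1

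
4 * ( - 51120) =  - 204480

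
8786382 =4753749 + 4032633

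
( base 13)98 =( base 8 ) 175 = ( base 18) 6h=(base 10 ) 125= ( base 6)325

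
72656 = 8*9082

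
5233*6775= 35453575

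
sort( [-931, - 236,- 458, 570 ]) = [ - 931, - 458,-236,570 ]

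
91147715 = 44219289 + 46928426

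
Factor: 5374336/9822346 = 2^6* 11^2 * 347^1*  1847^( - 1) * 2659^( - 1) = 2687168/4911173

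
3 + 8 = 11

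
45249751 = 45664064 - 414313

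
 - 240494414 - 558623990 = -799118404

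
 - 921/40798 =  - 1+39877/40798 = - 0.02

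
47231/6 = 7871 +5/6 = 7871.83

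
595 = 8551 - 7956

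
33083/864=38 + 251/864 = 38.29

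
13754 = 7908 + 5846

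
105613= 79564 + 26049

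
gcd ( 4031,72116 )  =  1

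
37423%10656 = 5455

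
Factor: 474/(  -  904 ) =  - 2^( - 2) * 3^1*79^1*113^( - 1)=-237/452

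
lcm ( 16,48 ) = 48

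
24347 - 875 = 23472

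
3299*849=2800851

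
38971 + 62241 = 101212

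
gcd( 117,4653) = 9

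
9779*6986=68316094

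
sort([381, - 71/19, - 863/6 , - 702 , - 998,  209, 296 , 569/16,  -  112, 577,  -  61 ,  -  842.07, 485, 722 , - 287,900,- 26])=[-998, - 842.07, - 702, - 287, - 863/6, - 112, - 61, - 26, - 71/19 , 569/16, 209, 296,381,485 , 577,722, 900 ]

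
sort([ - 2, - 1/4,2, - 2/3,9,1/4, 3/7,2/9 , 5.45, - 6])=[ - 6, - 2, - 2/3, - 1/4,2/9,1/4,3/7, 2,5.45, 9]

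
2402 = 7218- 4816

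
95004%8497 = 1537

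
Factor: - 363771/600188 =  - 2^( - 2)*3^6*227^( - 1 ) * 499^1 * 661^( - 1) 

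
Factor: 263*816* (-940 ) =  -201731520 = -2^6*3^1*5^1*17^1 * 47^1*263^1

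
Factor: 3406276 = 2^2*851569^1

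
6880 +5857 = 12737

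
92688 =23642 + 69046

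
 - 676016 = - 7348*92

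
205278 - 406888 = - 201610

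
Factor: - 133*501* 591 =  -39380103   =  - 3^2*7^1 *19^1*167^1*197^1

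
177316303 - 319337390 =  - 142021087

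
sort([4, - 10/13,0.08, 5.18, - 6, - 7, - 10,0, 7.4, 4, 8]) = [ - 10, - 7, - 6,  -  10/13, 0, 0.08, 4, 4,5.18, 7.4,8 ] 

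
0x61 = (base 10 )97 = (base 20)4h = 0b1100001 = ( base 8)141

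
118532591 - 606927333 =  - 488394742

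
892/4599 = 892/4599 =0.19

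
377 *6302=2375854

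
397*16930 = 6721210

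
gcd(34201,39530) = 1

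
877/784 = 877/784 = 1.12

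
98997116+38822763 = 137819879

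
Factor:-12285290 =-2^1 * 5^1*79^1*15551^1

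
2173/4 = 543 + 1/4 = 543.25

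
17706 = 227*78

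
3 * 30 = 90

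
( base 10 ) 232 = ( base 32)78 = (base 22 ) ac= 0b11101000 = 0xE8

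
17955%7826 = 2303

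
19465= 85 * 229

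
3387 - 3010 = 377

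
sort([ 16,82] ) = [16,82]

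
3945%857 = 517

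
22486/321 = 22486/321 = 70.05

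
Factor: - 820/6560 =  - 1/8 = - 2^(-3 )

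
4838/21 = 230 + 8/21 = 230.38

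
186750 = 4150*45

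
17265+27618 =44883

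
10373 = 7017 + 3356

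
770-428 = 342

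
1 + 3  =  4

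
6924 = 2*3462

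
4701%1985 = 731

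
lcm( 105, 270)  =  1890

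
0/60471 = 0 = 0.00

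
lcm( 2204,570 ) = 33060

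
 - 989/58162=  - 1 + 57173/58162 = - 0.02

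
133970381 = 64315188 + 69655193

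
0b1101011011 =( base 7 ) 2335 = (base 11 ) 711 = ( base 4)31123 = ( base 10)859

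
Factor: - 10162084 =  - 2^2*281^1*9041^1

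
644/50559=644/50559 = 0.01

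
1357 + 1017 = 2374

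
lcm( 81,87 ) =2349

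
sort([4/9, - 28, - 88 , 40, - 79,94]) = [ - 88, - 79, - 28,4/9, 40,94 ]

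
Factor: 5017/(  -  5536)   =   - 29/32 = -2^( - 5)*29^1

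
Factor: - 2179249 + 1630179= - 549070 = - 2^1 * 5^1 * 54907^1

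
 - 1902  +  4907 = 3005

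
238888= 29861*8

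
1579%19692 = 1579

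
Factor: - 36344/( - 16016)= 59/26=2^( - 1) * 13^( - 1)*59^1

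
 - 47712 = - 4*11928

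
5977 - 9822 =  - 3845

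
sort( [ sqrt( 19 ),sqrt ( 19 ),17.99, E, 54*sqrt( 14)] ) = [E,  sqrt(19 ),sqrt ( 19) , 17.99, 54*sqrt( 14 ) ]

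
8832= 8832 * 1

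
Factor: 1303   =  1303^1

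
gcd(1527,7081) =1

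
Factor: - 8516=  - 2^2*2129^1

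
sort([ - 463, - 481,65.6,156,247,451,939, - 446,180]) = [ - 481,-463,-446,  65.6,156,180, 247,451,939]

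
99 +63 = 162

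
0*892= 0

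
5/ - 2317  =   - 5/2317 = -0.00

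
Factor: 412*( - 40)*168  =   -2768640  =  - 2^8 * 3^1*5^1*7^1*103^1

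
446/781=446/781 = 0.57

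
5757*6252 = 35992764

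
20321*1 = 20321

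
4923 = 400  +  4523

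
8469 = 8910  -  441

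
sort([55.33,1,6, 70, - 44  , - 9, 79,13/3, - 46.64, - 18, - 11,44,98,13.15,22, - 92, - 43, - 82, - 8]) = [-92, - 82, -46.64, - 44, - 43, - 18, - 11, - 9, - 8,  1,  13/3,6,13.15,22, 44, 55.33,70,79,98]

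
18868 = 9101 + 9767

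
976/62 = 488/31 =15.74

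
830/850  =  83/85 = 0.98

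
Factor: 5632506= 2^1*3^2*11^1*28447^1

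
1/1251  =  1/1251 = 0.00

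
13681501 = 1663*8227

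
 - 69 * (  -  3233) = 223077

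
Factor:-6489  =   - 3^2*7^1*103^1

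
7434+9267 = 16701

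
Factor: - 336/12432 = - 37^( - 1 ) = -1/37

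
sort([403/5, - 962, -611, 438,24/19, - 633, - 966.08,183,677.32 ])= [-966.08, - 962, - 633, - 611, 24/19,403/5,  183, 438,677.32 ] 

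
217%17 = 13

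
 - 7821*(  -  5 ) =39105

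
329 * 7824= 2574096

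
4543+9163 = 13706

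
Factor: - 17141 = -61^1* 281^1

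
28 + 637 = 665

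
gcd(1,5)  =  1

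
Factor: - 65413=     -  65413^1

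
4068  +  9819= 13887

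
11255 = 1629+9626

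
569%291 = 278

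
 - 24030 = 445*(  -  54 ) 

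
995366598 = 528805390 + 466561208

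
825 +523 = 1348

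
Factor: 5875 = 5^3*47^1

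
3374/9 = 3374/9 = 374.89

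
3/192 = 1/64 =0.02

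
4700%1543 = 71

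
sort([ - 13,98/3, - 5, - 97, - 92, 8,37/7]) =[ - 97, - 92,-13,  -  5, 37/7,8,  98/3] 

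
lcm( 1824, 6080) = 18240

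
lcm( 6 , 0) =0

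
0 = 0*38530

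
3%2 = 1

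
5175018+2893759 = 8068777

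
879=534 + 345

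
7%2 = 1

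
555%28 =23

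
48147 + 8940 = 57087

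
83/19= 83/19 =4.37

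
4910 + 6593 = 11503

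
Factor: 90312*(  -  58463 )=- 5279910456= - 2^3 * 3^1*17^1*19^1*53^1*71^1*181^1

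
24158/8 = 12079/4= 3019.75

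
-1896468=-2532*749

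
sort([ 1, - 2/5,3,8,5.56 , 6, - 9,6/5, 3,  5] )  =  [ - 9,-2/5, 1,6/5,3, 3 , 5,5.56,6, 8 ] 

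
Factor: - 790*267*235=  - 2^1*3^1*5^2*47^1 * 79^1  *  89^1 = - 49568550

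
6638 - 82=6556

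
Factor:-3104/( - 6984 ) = 2^2*3^( - 2)= 4/9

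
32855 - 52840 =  - 19985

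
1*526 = 526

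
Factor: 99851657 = 99851657^1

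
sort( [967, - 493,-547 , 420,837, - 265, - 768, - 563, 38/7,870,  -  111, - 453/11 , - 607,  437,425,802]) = [ - 768, - 607,-563, - 547  ,  -  493 ,-265,-111, - 453/11,38/7, 420,425 , 437, 802 , 837,870,967] 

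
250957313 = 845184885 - 594227572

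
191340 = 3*63780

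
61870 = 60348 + 1522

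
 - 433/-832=433/832=0.52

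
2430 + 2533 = 4963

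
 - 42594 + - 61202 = -103796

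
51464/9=5718 + 2/9 = 5718.22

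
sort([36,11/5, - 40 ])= [ - 40, 11/5,36]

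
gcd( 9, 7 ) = 1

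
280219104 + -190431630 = 89787474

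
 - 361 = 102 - 463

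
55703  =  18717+36986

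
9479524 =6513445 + 2966079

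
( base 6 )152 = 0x44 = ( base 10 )68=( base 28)2C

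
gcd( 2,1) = 1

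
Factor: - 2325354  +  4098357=1773003 = 3^1 * 37^1*15973^1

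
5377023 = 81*66383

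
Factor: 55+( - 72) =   -  17^1 = - 17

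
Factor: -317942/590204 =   -  158971/295102 = - 2^( - 1)*43^1*3697^1 * 147551^( - 1 )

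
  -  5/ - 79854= 5/79854= 0.00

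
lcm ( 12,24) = 24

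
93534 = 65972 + 27562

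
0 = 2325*0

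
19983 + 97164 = 117147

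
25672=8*3209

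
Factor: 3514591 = 191^1 * 18401^1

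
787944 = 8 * 98493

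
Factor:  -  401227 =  - 607^1*661^1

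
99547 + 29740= 129287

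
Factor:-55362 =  - 2^1*3^1*9227^1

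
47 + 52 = 99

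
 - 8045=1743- 9788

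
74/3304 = 37/1652= 0.02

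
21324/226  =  10662/113 = 94.35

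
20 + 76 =96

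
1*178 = 178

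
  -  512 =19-531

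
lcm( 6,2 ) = 6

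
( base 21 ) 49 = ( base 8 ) 135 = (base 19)4h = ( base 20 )4d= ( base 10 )93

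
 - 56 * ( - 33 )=1848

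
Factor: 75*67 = 5025= 3^1 * 5^2*67^1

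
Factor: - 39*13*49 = -3^1 * 7^2 * 13^2 = -24843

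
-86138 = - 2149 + -83989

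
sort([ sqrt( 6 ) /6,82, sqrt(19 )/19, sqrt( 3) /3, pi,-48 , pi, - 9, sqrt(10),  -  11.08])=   [ - 48, - 11.08, - 9,sqrt(19) /19 , sqrt(6 )/6, sqrt(3 ) /3, pi, pi, sqrt( 10 ), 82]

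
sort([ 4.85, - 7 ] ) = [ - 7, 4.85]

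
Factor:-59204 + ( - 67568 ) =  - 126772 = - 2^2 * 41^1*773^1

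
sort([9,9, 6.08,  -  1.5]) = [ - 1.5, 6.08,9,9 ]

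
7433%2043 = 1304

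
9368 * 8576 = 80339968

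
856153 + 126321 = 982474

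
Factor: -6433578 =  - 2^1*3^2*357421^1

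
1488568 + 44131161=45619729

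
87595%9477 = 2302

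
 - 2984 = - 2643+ - 341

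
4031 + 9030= 13061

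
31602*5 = 158010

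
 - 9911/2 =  - 4956 +1/2  =  - 4955.50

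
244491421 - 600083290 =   -  355591869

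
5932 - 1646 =4286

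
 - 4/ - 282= 2/141 = 0.01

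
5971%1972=55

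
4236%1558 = 1120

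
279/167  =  1  +  112/167 = 1.67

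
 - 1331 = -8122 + 6791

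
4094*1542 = 6312948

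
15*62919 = 943785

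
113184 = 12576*9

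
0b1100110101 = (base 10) 821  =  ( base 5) 11241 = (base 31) QF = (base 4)30311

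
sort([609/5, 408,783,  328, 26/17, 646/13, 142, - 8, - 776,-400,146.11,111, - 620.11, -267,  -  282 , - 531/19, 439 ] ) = [ - 776, - 620.11, - 400, - 282, - 267, - 531/19, - 8,26/17, 646/13, 111, 609/5 , 142 , 146.11, 328,408,  439,783 ]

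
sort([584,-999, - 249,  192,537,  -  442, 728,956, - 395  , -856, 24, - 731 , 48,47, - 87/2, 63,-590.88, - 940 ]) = [-999, - 940, - 856, - 731,  -  590.88,  -  442,-395, - 249 , - 87/2,24,47,48,63,192,537, 584, 728,956] 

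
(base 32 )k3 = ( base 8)1203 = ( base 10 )643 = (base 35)ID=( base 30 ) ld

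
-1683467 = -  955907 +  - 727560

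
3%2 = 1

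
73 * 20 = 1460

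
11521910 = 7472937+4048973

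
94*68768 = 6464192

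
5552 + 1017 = 6569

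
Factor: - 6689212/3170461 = -2^2*7^( - 1)* 107^1*15629^1*452923^ ( - 1) 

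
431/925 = 431/925 = 0.47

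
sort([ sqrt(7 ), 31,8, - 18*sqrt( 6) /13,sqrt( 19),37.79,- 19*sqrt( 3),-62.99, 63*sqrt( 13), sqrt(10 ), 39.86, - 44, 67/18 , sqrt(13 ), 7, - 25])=[ - 62.99,  -  44, -19*sqrt(3), - 25 ,- 18*sqrt( 6)/13,  sqrt(7), sqrt(10 ) , sqrt(13) , 67/18, sqrt( 19 ), 7 , 8,31,  37.79, 39.86, 63*sqrt(13)] 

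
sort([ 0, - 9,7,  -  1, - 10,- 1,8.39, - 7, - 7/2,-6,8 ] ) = [ - 10, - 9,  -  7, - 6, - 7/2 ,-1, - 1, 0, 7,8,8.39]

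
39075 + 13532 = 52607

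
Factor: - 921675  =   - 3^1*5^2*12289^1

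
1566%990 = 576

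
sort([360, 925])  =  [ 360, 925 ] 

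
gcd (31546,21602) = 2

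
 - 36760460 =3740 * ( - 9829) 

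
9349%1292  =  305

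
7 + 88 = 95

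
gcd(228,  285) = 57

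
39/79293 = 13/26431 = 0.00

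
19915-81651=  - 61736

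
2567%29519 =2567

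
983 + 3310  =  4293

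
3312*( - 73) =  - 241776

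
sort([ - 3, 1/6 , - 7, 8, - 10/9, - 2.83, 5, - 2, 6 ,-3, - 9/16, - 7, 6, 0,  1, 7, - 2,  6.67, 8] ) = [ - 7, - 7, - 3, - 3, - 2.83, - 2, - 2 , - 10/9, - 9/16,0,1/6, 1,5, 6, 6, 6.67, 7, 8,8 ]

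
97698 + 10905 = 108603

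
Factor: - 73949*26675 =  - 1972589575 =- 5^2*11^1*73^1*97^1*1013^1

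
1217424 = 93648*13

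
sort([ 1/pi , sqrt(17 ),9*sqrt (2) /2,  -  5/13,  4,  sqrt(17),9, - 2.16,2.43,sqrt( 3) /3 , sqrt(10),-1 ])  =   [  -  2.16 , - 1, - 5/13,  1/pi,sqrt( 3) /3 , 2.43 , sqrt(10),4,sqrt (17 ),sqrt( 17 ), 9*sqrt(2)/2,9]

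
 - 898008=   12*( - 74834)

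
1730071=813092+916979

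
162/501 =54/167= 0.32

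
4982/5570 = 2491/2785 = 0.89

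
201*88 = 17688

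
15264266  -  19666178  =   - 4401912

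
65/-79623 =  - 1 + 79558/79623 = - 0.00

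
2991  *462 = 1381842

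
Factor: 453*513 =232389 = 3^4*19^1*151^1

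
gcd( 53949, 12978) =21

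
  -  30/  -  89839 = 30/89839 = 0.00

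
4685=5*937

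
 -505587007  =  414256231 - 919843238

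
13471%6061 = 1349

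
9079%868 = 399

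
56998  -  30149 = 26849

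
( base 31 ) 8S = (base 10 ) 276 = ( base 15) 136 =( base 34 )84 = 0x114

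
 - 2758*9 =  -24822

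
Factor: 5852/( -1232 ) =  - 2^(-2)*19^1 = - 19/4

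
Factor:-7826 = -2^1 * 7^1 * 13^1*43^1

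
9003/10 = 9003/10= 900.30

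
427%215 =212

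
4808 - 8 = 4800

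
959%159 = 5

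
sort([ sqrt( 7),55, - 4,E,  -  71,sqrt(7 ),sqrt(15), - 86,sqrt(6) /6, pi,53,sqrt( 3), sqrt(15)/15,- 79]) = [ -86  , - 79 ,-71 , - 4, sqrt(15) /15,sqrt(6 )/6, sqrt(3 ), sqrt( 7), sqrt(7), E, pi,  sqrt( 15),53,55]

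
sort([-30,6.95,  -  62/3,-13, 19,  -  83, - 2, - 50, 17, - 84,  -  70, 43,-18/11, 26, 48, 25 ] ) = [-84, - 83, - 70, - 50, - 30,-62/3,  -  13,  -  2, - 18/11, 6.95 , 17, 19,  25,26,43,  48] 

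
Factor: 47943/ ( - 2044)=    - 2^( - 2 )*3^2*73^(  -  1 )*761^1=-6849/292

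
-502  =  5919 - 6421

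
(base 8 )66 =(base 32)1M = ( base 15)39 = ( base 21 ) 2C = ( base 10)54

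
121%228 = 121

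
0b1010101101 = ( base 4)22231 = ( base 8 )1255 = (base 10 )685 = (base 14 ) 36d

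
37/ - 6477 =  - 37/6477=- 0.01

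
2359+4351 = 6710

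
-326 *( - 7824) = 2550624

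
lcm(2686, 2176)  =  171904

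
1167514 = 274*4261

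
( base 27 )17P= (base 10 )943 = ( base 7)2515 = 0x3AF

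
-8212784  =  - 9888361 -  - 1675577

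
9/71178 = 3/23726 = 0.00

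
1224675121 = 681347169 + 543327952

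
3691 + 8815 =12506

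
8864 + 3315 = 12179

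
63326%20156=2858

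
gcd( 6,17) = 1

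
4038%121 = 45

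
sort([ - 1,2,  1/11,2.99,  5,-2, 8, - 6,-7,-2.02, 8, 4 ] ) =[ - 7, - 6,  -  2.02, - 2, - 1,  1/11,2,2.99,4,  5,8,  8 ]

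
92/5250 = 46/2625 = 0.02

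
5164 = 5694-530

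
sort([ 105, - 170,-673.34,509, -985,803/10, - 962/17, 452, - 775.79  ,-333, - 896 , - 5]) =[ - 985,-896, - 775.79, - 673.34, - 333,-170 , - 962/17,  -  5, 803/10, 105,452, 509 ]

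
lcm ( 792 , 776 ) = 76824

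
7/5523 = 1/789 = 0.00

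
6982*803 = 5606546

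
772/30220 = 193/7555 = 0.03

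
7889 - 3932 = 3957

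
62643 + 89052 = 151695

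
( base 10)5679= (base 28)76n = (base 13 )277b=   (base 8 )13057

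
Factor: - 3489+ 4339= 850  =  2^1 * 5^2*17^1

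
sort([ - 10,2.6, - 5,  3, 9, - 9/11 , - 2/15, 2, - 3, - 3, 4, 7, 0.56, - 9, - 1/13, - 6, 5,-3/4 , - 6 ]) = [-10, - 9, - 6,-6 ,- 5 ,  -  3,- 3, -9/11 , - 3/4, - 2/15, - 1/13 , 0.56,2,2.6,3,4,5, 7, 9]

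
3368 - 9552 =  - 6184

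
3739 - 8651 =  - 4912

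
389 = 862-473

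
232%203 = 29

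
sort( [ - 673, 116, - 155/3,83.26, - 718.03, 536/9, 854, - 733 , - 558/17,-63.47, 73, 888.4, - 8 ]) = [- 733,  -  718.03, - 673, - 63.47, - 155/3, - 558/17 , - 8,536/9 , 73, 83.26, 116 , 854, 888.4 ]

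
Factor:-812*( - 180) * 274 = 40047840=2^5*3^2 * 5^1* 7^1 * 29^1* 137^1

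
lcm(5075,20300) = 20300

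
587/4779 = 587/4779  =  0.12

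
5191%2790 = 2401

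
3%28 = 3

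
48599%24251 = 97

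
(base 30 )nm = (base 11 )598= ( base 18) 23A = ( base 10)712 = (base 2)1011001000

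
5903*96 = 566688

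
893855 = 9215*97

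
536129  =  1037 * 517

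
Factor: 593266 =2^1*17^1 * 17449^1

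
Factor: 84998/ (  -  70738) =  - 42499/35369 = - 113^ (- 1) * 313^( - 1 )*42499^1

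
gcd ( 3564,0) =3564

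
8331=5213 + 3118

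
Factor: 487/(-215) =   -  5^( - 1 )* 43^ ( - 1)*487^1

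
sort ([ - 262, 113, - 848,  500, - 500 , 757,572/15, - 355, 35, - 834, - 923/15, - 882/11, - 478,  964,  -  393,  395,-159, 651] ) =[  -  848, - 834,-500 , - 478, - 393, - 355,-262, - 159, - 882/11, - 923/15, 35,  572/15, 113,  395,  500, 651,757, 964]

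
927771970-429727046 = 498044924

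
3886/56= 1943/28 =69.39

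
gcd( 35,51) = 1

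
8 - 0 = 8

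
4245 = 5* 849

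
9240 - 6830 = 2410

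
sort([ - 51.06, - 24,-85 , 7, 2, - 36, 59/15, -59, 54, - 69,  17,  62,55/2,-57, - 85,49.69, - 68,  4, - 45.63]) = [ - 85,-85, - 69, - 68,  -  59, - 57,-51.06, - 45.63, - 36, -24,2,59/15,4,  7,17 , 55/2,49.69, 54,62]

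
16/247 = 16/247 = 0.06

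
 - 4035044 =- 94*42926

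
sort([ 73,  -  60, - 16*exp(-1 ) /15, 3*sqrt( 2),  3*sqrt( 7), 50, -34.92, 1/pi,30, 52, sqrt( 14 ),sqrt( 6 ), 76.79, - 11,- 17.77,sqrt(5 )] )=[ - 60, - 34.92,-17.77, - 11, - 16*exp( - 1 )/15, 1/pi  ,  sqrt( 5),  sqrt(6),sqrt ( 14),3*sqrt( 2 ),3*sqrt( 7), 30, 50, 52, 73, 76.79] 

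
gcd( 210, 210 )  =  210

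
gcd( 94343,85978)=1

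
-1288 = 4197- 5485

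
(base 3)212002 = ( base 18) 1GB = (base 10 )623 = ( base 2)1001101111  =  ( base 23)142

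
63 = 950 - 887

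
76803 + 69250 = 146053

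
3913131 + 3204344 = 7117475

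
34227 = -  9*( - 3803) 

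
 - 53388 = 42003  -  95391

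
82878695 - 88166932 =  - 5288237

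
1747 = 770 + 977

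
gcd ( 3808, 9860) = 68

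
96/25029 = 32/8343=0.00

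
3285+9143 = 12428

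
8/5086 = 4/2543 =0.00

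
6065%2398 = 1269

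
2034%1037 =997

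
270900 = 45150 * 6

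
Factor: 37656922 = 2^1*18828461^1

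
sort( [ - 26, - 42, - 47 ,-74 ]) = [-74 , - 47, - 42, - 26]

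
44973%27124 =17849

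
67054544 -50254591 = 16799953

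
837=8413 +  - 7576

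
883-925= - 42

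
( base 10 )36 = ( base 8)44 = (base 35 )11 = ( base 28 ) 18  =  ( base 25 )1b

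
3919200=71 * 55200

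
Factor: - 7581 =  - 3^1 * 7^1 * 19^2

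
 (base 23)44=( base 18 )56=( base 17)5B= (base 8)140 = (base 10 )96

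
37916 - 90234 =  - 52318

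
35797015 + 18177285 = 53974300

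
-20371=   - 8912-11459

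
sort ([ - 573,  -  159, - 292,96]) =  [ - 573, - 292, - 159, 96]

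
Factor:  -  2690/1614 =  - 3^( - 1) * 5^1 = - 5/3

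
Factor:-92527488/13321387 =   -  2^7*3^3*17^ ( - 1 ) * 41^1*653^1*769^ (- 1)*1019^(  -  1) 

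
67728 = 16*4233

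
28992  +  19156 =48148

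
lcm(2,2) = 2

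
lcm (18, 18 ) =18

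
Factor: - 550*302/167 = -166100/167 = -2^2*5^2*11^1 * 151^1*  167^( - 1 )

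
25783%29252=25783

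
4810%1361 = 727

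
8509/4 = 8509/4 =2127.25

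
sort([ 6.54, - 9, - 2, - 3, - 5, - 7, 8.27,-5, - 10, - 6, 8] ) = [ - 10, - 9 , - 7 , - 6, - 5, - 5, - 3, - 2, 6.54,8, 8.27]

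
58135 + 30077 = 88212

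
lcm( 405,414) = 18630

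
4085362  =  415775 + 3669587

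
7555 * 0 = 0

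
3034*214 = 649276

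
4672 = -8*( - 584)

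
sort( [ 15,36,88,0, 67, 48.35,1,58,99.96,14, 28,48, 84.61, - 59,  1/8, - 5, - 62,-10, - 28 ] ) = [ - 62, - 59, - 28, - 10 ,-5,0,1/8,  1, 14,15,  28,36,48, 48.35,58 , 67,84.61, 88,99.96] 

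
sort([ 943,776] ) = [776,943] 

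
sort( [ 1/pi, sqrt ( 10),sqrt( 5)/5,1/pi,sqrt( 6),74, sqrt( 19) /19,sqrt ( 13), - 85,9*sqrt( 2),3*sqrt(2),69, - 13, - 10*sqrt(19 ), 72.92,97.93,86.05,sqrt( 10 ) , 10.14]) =[ - 85, - 10 * sqrt( 19 ), -13,sqrt(19)/19 , 1/pi,1/pi, sqrt( 5 ) /5 , sqrt(6), sqrt( 10),sqrt( 10),sqrt(13),3*sqrt(2),10.14,9*sqrt( 2) , 69,72.92, 74, 86.05,97.93 ] 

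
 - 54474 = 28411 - 82885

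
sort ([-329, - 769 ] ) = [-769 , - 329 ] 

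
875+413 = 1288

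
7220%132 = 92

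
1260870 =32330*39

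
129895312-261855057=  - 131959745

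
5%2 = 1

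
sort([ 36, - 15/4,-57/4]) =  [-57/4,-15/4, 36] 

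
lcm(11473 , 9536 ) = 734272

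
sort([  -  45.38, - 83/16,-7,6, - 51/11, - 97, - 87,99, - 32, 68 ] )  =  [ -97, - 87, - 45.38, - 32,-7, - 83/16, - 51/11,6, 68 , 99]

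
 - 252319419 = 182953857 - 435273276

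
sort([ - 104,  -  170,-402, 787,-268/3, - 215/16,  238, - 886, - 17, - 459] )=[ -886,-459, - 402,  -  170,  -  104,-268/3, - 17,-215/16,238,787]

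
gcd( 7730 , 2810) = 10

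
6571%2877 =817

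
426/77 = 5 +41/77 = 5.53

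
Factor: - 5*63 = - 3^2*5^1 * 7^1  =  - 315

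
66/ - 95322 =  - 1 + 15876/15887 =- 0.00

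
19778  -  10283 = 9495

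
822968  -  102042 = 720926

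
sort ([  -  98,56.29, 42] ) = [ - 98,42,56.29] 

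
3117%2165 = 952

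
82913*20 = 1658260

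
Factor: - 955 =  - 5^1*191^1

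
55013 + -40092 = 14921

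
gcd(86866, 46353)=1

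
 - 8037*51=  - 409887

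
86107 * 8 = 688856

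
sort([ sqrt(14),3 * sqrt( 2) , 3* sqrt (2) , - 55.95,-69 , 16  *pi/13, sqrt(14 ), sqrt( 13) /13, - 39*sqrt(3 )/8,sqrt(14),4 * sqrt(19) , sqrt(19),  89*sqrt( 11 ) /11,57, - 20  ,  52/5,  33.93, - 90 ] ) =[-90,-69,-55.95, - 20,  -  39*sqrt(3)/8,sqrt(13 )/13,  sqrt(14), sqrt ( 14), sqrt (14 ), 16*pi/13,3* sqrt( 2), 3*sqrt (2) , sqrt( 19), 52/5,4*sqrt(19),89*sqrt( 11)/11, 33.93,  57]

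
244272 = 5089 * 48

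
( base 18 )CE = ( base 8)346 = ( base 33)6W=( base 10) 230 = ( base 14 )126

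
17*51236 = 871012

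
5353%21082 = 5353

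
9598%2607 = 1777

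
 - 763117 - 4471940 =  - 5235057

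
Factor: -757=-757^1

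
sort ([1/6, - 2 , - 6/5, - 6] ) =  [ - 6 , - 2,-6/5, 1/6] 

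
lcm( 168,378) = 1512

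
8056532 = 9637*836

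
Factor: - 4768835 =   -  5^1*79^1*12073^1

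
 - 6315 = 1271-7586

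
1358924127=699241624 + 659682503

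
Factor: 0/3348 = 0 = 0^1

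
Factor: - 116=-2^2 * 29^1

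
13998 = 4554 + 9444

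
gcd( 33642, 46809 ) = 63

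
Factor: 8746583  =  211^1*41453^1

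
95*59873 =5687935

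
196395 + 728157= 924552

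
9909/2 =9909/2 =4954.50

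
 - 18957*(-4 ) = 75828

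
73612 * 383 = 28193396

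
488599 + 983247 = 1471846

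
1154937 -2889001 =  - 1734064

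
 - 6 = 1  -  7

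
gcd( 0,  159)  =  159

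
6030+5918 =11948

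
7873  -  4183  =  3690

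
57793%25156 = 7481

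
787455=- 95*( - 8289 )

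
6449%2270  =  1909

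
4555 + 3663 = 8218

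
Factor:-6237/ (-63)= 99=3^2*11^1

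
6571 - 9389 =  - 2818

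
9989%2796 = 1601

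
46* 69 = 3174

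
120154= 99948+20206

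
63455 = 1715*37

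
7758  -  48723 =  - 40965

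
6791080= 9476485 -2685405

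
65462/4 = 32731/2 =16365.50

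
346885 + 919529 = 1266414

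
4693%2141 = 411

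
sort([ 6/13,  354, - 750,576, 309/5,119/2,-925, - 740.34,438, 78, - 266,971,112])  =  [-925, - 750, - 740.34, - 266,6/13,119/2,309/5,78,112, 354,438,576, 971] 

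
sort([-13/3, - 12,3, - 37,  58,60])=[ - 37, -12, - 13/3,3, 58, 60]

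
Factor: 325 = 5^2* 13^1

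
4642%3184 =1458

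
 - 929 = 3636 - 4565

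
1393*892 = 1242556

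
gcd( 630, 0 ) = 630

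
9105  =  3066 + 6039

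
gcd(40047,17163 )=5721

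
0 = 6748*0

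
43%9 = 7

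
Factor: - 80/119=-2^4*5^1*7^( - 1)*17^(  -  1)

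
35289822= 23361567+11928255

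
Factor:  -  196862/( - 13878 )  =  3^( - 3 ) * 383^1 = 383/27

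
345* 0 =0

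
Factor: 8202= 2^1* 3^1*1367^1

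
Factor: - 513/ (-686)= 2^(-1 )*3^3*7^(  -  3 )*19^1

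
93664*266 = 24914624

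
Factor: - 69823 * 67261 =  - 13^1*41^1*131^1*67261^1 = -4696364803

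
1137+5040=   6177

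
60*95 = 5700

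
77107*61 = 4703527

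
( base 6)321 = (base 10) 121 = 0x79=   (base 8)171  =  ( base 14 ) 89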